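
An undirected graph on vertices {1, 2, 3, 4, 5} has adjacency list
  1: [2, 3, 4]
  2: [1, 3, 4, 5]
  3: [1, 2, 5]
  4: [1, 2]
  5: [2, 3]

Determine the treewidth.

2

A width-2 tree decomposition is:
Bags: B1 = {1, 2, 3}  B2 = {2, 3, 5}  B3 = {1, 2, 4}
Tree: B1–B2, B1–B3
Each bag holds 3 vertices, so the decomposition has width 2, which upper-bounds the treewidth. On the other hand G contains the 3-clique {1, 2, 3}. A clique must lie in a single bag of any decomposition, so no decomposition can have width below 2. Therefore the treewidth is 2.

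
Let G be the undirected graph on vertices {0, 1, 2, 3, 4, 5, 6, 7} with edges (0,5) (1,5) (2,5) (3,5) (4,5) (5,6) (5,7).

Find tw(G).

A width-1 tree decomposition is:
Bags: B1 = {5, 6}  B2 = {3, 5}  B3 = {1, 5}  B4 = {4, 5}  B5 = {2, 5}  B6 = {5, 7}  B7 = {0, 5}
Tree: B1–B2, B2–B3, B3–B4, B3–B5, B3–B6, B6–B7
Each bag holds 2 vertices, so the decomposition has width 1, which upper-bounds the treewidth. G has an edge, so its treewidth is at least 1. The upper and lower bounds meet at 1, so that is the treewidth.

1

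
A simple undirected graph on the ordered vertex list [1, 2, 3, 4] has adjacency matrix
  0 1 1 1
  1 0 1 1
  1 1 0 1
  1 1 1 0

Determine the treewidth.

A width-3 tree decomposition is:
Bags: B1 = {1, 2, 3, 4}
Tree: (single bag)
With just one bag of size 4, the width is 4 − 1 = 3, so tw(G) ≤ 3. Conversely, {1, 2, 3, 4} is a clique of size 4, and the vertices of any clique must share a bag in every tree decomposition; so some bag has ≥ 4 vertices and tw(G) ≥ 3. Therefore the treewidth is 3.

3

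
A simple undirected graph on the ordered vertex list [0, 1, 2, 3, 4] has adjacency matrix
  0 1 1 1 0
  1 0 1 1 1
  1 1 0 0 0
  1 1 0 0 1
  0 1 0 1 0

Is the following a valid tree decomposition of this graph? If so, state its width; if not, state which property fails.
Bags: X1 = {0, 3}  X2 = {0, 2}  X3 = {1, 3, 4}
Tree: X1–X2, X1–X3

No — edge (1,0) lies in no bag.

A tree decomposition must satisfy three properties: every vertex lies in some bag; for every edge, both endpoints lie together in some bag; and for every vertex, the bags containing it form a connected subtree. Here edge (1,0) lies in no bag, so the decomposition is invalid.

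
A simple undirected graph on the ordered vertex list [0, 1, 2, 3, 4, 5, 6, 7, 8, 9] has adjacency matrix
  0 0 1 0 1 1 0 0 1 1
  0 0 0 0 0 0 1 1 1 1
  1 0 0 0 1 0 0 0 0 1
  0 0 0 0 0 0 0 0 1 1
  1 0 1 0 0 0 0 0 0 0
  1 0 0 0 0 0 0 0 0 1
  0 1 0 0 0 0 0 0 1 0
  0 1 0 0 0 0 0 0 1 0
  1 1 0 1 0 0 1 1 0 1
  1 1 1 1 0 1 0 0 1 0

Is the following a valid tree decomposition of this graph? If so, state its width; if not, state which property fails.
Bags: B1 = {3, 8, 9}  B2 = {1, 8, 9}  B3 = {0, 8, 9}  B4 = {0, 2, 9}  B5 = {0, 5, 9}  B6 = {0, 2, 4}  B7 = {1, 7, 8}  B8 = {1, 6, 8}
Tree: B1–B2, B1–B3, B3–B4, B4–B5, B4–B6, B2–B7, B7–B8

Yes; width 2.

Vertex coverage: the bags together contain {0, 1, 2, 3, 4, 5, 6, 7, 8, 9}, the full vertex set. Edge coverage: each edge of G has both endpoints in at least one bag. Running intersection: for every vertex, the bags containing it form a connected subtree. All three properties hold, so this is a valid tree decomposition of width max|bag| − 1 = 2, and hence tw(G) ≤ 2.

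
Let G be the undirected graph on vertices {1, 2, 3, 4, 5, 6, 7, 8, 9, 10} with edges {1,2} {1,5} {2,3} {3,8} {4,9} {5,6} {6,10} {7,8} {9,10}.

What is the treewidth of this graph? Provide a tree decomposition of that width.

Treewidth 1.
One optimal decomposition is:
Bags: B1 = {7, 8}  B2 = {3, 8}  B3 = {2, 3}  B4 = {1, 2}  B5 = {1, 5}  B6 = {5, 6}  B7 = {6, 10}  B8 = {9, 10}  B9 = {4, 9}
Tree: B1–B2, B2–B3, B3–B4, B4–B5, B5–B6, B6–B7, B7–B8, B8–B9

Every bag has size at most 2, so the width is 2 − 1 = 1 and tw(G) ≤ 1. Since G has at least one edge (e.g. 7–8), it is not an edgeless graph, so tw(G) ≥ 1. Combining the bounds, tw(G) = 1.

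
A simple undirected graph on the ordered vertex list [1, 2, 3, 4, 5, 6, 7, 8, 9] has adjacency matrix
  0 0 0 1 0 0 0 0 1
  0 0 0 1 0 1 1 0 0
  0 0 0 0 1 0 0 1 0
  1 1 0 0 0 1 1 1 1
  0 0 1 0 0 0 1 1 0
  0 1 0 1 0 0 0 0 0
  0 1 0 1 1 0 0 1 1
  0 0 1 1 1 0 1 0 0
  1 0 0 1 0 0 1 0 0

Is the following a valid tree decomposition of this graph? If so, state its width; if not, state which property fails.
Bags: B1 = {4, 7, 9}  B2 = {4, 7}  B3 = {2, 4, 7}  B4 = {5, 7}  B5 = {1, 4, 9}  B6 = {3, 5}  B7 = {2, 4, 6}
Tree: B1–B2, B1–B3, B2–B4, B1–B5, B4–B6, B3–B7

No — vertex 8 appears in no bag.

A tree decomposition must satisfy three properties: every vertex lies in some bag; for every edge, both endpoints lie together in some bag; and for every vertex, the bags containing it form a connected subtree. Here vertex 8 appears in no bag, so the decomposition is invalid.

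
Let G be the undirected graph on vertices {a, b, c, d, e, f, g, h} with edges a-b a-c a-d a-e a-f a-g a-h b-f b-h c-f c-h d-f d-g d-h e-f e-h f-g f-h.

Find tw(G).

3

A width-3 tree decomposition is:
Bags: B1 = {a, c, f, h}  B2 = {a, e, f, h}  B3 = {a, b, f, h}  B4 = {a, d, f, h}  B5 = {a, d, f, g}
Tree: B1–B2, B2–B3, B1–B4, B4–B5
Every bag has size at most 4, so the width is 4 − 1 = 3 and tw(G) ≤ 3. On the other hand G contains the 4-clique {a, d, f, g}. A clique must lie in a single bag of any decomposition, so no decomposition can have width below 3. Hence tw(G) = 3 exactly.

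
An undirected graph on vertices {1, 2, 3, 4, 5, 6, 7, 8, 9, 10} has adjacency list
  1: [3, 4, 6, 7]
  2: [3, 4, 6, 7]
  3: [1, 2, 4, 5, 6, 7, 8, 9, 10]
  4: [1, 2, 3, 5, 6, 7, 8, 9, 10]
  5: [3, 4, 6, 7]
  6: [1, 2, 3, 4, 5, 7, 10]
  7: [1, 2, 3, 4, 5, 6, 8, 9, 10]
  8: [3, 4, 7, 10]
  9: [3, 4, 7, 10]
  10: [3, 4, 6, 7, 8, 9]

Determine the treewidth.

4

A width-4 tree decomposition is:
Bags: B1 = {3, 4, 6, 7, 10}  B2 = {3, 4, 5, 6, 7}  B3 = {3, 4, 7, 8, 10}  B4 = {3, 4, 7, 9, 10}  B5 = {1, 3, 4, 6, 7}  B6 = {2, 3, 4, 6, 7}
Tree: B1–B2, B1–B3, B1–B4, B2–B5, B5–B6
The largest bag has 5 vertices, giving width 4; this decomposition certifies tw(G) ≤ 4. On the other hand G contains the 5-clique {3, 4, 7, 8, 10}. A clique must lie in a single bag of any decomposition, so no decomposition can have width below 4. Combining the bounds, tw(G) = 4.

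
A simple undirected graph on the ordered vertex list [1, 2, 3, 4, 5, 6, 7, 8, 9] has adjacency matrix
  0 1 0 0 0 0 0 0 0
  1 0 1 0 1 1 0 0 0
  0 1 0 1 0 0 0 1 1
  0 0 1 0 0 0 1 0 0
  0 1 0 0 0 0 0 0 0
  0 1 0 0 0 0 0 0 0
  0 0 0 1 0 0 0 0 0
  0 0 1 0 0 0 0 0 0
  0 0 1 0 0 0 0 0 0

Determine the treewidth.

1

A width-1 tree decomposition is:
Bags: B1 = {2, 3}  B2 = {2, 6}  B3 = {3, 8}  B4 = {3, 9}  B5 = {3, 4}  B6 = {4, 7}  B7 = {2, 5}  B8 = {1, 2}
Tree: B1–B2, B1–B3, B3–B4, B1–B5, B5–B6, B1–B7, B7–B8
The largest bag has 2 vertices, giving width 1; this decomposition certifies tw(G) ≤ 1. Any graph with an edge has treewidth ≥ 1, and G has the edge 3–2. The upper and lower bounds meet at 1, so that is the treewidth.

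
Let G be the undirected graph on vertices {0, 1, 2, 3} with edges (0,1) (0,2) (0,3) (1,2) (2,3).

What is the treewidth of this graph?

A width-2 tree decomposition is:
Bags: B1 = {0, 2, 3}  B2 = {0, 1, 2}
Tree: B1–B2
Each bag holds 3 vertices, so the decomposition has width 2, which upper-bounds the treewidth. For the lower bound, the 3 vertices {0, 1, 2} are pairwise adjacent, and any tree decomposition puts a clique entirely inside one bag — forcing width ≥ 2. Combining the bounds, tw(G) = 2.

2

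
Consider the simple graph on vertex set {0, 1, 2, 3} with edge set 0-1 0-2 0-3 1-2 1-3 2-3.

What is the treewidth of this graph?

A width-3 tree decomposition is:
Bags: B1 = {0, 1, 2, 3}
Tree: (single bag)
With just one bag of size 4, the width is 4 − 1 = 3, so tw(G) ≤ 3. On the other hand G contains the 4-clique {0, 1, 2, 3}. A clique must lie in a single bag of any decomposition, so no decomposition can have width below 3. Hence tw(G) = 3 exactly.

3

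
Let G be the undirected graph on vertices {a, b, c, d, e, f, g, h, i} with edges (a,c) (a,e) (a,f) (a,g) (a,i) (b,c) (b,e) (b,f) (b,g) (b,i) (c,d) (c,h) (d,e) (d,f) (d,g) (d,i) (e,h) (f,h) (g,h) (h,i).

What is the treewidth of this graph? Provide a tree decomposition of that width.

Treewidth 4.
One such decomposition:
Bags: B1 = {a, b, d, h, i}  B2 = {a, b, c, d, h}  B3 = {a, b, d, g, h}  B4 = {a, b, d, e, h}  B5 = {a, b, d, f, h}
Tree: B1–B2, B2–B3, B3–B4, B4–B5

Each bag holds 5 vertices, so the decomposition has width 4, which upper-bounds the treewidth. For the lower bound: the 5 vertex sets {b,i}, {a,c}, {g,h}, {d}, {e} are disjoint, each induces a connected subgraph, and every pair is joined by at least one edge of G. Contracting each set to a single vertex therefore yields K_{5} as a minor, and since treewidth is minor-monotone, tw(G) ≥ tw(K_{5}) = 4. Hence tw(G) = 4 exactly.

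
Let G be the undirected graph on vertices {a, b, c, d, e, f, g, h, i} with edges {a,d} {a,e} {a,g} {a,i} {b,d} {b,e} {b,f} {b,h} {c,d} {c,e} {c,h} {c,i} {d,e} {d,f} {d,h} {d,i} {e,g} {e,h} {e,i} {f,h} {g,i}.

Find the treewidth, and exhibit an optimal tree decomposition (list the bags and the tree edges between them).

Treewidth 3.
One such decomposition:
Bags: B1 = {b, d, e, h}  B2 = {c, d, e, h}  B3 = {c, d, e, i}  B4 = {a, d, e, i}  B5 = {a, e, g, i}  B6 = {b, d, f, h}
Tree: B1–B2, B2–B3, B3–B4, B4–B5, B1–B6

Each bag holds 4 vertices, so the decomposition has width 3, which upper-bounds the treewidth. Conversely, {c, d, e, h} is a clique of size 4, and the vertices of any clique must share a bag in every tree decomposition; so some bag has ≥ 4 vertices and tw(G) ≥ 3. Therefore the treewidth is 3.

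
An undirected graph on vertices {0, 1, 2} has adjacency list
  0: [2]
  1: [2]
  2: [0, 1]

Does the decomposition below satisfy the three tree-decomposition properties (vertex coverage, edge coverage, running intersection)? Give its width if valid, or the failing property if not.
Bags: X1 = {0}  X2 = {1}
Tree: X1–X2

A tree decomposition must satisfy three properties: every vertex lies in some bag; for every edge, both endpoints lie together in some bag; and for every vertex, the bags containing it form a connected subtree. Here vertex 2 appears in no bag, so the decomposition is invalid.

No — vertex 2 appears in no bag.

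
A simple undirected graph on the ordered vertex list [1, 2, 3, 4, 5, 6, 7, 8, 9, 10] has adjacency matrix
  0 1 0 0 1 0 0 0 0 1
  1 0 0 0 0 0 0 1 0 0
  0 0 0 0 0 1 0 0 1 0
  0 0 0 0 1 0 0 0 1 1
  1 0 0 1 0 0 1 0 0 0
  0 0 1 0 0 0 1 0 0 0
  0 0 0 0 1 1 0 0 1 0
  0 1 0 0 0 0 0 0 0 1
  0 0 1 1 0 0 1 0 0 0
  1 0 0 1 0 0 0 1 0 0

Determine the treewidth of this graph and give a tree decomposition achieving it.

Treewidth 2.
One such decomposition:
Bags: B1 = {1, 2, 8}  B2 = {1, 8, 10}  B3 = {1, 5, 10}  B4 = {4, 5, 10}  B5 = {4, 5, 7}  B6 = {4, 7, 9}  B7 = {6, 7, 9}  B8 = {3, 6, 9}
Tree: B1–B2, B2–B3, B3–B4, B4–B5, B5–B6, B6–B7, B7–B8

Every bag has size at most 3, so the width is 3 − 1 = 2 and tw(G) ≤ 2. For the lower bound, G contains the cycle 2–8–10–1–2, so G is not a forest; only forests have treewidth ≤ 1, hence tw(G) ≥ 2. The upper and lower bounds meet at 2, so that is the treewidth.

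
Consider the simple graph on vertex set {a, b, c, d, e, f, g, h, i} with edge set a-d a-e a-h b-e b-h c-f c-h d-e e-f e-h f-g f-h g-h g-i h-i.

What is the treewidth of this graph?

2

A width-2 tree decomposition is:
Bags: B1 = {f, g, h}  B2 = {e, f, h}  B3 = {b, e, h}  B4 = {c, f, h}  B5 = {a, e, h}  B6 = {a, d, e}  B7 = {g, h, i}
Tree: B1–B2, B2–B3, B2–B4, B3–B5, B5–B6, B1–B7
Each bag holds 3 vertices, so the decomposition has width 2, which upper-bounds the treewidth. On the other hand G contains the 3-clique {a, d, e}. A clique must lie in a single bag of any decomposition, so no decomposition can have width below 2. Combining the bounds, tw(G) = 2.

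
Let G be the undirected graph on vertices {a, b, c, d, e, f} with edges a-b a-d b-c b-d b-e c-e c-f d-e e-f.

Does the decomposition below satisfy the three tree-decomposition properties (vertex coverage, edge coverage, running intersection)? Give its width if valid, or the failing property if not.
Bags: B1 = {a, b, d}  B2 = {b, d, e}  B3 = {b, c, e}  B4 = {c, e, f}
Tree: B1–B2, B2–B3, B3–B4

Yes; width 2.

Every vertex of G appears in some bag (union = {a, b, c, d, e, f}); every edge is covered by a bag; and for each vertex v the set of bags containing v is connected in the bag tree. The decomposition is therefore valid. The largest bag has 3 vertices, so the width is 2.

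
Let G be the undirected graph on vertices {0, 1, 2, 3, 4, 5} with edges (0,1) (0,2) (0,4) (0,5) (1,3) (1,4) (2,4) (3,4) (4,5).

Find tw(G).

A width-2 tree decomposition is:
Bags: B1 = {0, 2, 4}  B2 = {0, 4, 5}  B3 = {0, 1, 4}  B4 = {1, 3, 4}
Tree: B1–B2, B1–B3, B3–B4
The largest bag has 3 vertices, giving width 2; this decomposition certifies tw(G) ≤ 2. For the lower bound, the 3 vertices {0, 1, 4} are pairwise adjacent, and any tree decomposition puts a clique entirely inside one bag — forcing width ≥ 2. Therefore the treewidth is 2.

2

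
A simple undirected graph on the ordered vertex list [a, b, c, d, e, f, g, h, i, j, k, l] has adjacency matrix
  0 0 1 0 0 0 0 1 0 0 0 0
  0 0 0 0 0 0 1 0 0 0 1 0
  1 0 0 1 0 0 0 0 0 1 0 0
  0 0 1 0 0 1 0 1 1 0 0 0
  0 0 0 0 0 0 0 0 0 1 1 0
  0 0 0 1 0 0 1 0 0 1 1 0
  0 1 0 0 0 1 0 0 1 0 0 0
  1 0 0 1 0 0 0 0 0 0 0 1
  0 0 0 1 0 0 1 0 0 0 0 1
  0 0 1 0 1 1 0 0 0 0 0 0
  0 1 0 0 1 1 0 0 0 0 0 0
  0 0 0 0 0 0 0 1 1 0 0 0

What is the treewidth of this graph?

3

A width-3 tree decomposition is:
Bags: B1 = {a, h, i, l}  B2 = {a, d, h, i}  B3 = {a, c, d, i}  B4 = {c, d, g, i}  B5 = {c, d, f, g}  B6 = {c, f, g, j}  B7 = {b, f, g, j}  B8 = {b, f, j, k}  B9 = {b, e, j, k}
Tree: B1–B2, B2–B3, B3–B4, B4–B5, B5–B6, B6–B7, B7–B8, B8–B9
Every bag has size at most 4, so the width is 4 − 1 = 3 and tw(G) ≤ 3. For the lower bound: the 4 vertex sets {a,h,l}, {i}, {d}, {c,f,g,j} are disjoint, each induces a connected subgraph, and every pair is joined by at least one edge of G. Contracting each set to a single vertex therefore yields K_{4} as a minor, and since treewidth is minor-monotone, tw(G) ≥ tw(K_{4}) = 3. Therefore the treewidth is 3.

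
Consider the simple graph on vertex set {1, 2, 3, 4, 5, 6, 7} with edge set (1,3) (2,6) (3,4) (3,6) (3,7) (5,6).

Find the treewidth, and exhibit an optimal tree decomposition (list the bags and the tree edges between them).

Every bag has size at most 2, so the width is 2 − 1 = 1 and tw(G) ≤ 1. Since G has at least one edge (e.g. 3–6), it is not an edgeless graph, so tw(G) ≥ 1. The upper and lower bounds meet at 1, so that is the treewidth.

Treewidth 1.
One such decomposition:
Bags: B1 = {3, 6}  B2 = {5, 6}  B3 = {1, 3}  B4 = {3, 7}  B5 = {3, 4}  B6 = {2, 6}
Tree: B1–B2, B1–B3, B3–B4, B4–B5, B2–B6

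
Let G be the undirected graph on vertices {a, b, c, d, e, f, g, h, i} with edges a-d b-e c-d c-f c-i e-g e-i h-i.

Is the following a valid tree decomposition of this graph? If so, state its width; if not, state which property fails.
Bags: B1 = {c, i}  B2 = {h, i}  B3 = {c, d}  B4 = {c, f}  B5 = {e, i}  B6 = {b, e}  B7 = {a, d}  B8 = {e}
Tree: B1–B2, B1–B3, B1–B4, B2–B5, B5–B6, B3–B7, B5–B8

No — vertex g appears in no bag.

A tree decomposition must satisfy three properties: every vertex lies in some bag; for every edge, both endpoints lie together in some bag; and for every vertex, the bags containing it form a connected subtree. Here vertex g appears in no bag, so the decomposition is invalid.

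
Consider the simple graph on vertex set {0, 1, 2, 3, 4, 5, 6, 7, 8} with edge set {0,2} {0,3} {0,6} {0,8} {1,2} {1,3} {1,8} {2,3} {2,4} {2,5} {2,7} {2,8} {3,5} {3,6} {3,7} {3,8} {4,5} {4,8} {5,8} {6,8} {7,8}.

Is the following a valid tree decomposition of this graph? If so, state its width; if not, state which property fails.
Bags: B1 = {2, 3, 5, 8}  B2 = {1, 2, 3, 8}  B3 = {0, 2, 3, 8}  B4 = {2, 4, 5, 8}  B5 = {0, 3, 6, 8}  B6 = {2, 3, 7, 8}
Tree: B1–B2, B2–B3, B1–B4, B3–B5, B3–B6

Vertex coverage: the bags together contain {0, 1, 2, 3, 4, 5, 6, 7, 8}, the full vertex set. Edge coverage: each edge of G has both endpoints in at least one bag. Running intersection: for every vertex, the bags containing it form a connected subtree. All three properties hold, so this is a valid tree decomposition of width max|bag| − 1 = 3, and hence tw(G) ≤ 3.

Yes; width 3.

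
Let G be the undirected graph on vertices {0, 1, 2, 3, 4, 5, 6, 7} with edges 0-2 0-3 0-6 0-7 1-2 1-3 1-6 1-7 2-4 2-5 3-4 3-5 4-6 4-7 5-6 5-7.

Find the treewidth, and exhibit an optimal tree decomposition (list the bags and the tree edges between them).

Each bag holds 5 vertices, so the decomposition has width 4, which upper-bounds the treewidth. For the lower bound: the 5 vertex sets {4,7}, {5,6}, {0,3}, {2}, {1} are disjoint, each induces a connected subgraph, and every pair is joined by at least one edge of G. Contracting each set to a single vertex therefore yields K_{5} as a minor, and since treewidth is minor-monotone, tw(G) ≥ tw(K_{5}) = 4. Hence tw(G) = 4 exactly.

Treewidth 4.
One such decomposition:
Bags: B1 = {2, 3, 4, 6, 7}  B2 = {2, 3, 5, 6, 7}  B3 = {0, 2, 3, 6, 7}  B4 = {1, 2, 3, 6, 7}
Tree: B1–B2, B2–B3, B3–B4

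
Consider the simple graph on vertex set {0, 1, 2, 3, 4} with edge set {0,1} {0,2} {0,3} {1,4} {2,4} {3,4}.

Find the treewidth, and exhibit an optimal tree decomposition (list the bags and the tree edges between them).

The largest bag has 3 vertices, giving width 2; this decomposition certifies tw(G) ≤ 2. Since 1–0–2–4–1 is a cycle in G, G is not acyclic. Forests are exactly the graphs of treewidth ≤ 1, so tw(G) ≥ 2. Hence tw(G) = 2 exactly.

Treewidth 2.
Bags: B1 = {0, 1, 4}  B2 = {0, 2, 4}  B3 = {0, 3, 4}
Tree: B1–B2, B2–B3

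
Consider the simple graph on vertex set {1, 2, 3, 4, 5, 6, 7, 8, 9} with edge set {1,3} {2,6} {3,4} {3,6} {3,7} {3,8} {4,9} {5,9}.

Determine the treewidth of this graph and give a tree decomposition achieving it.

Each bag holds 2 vertices, so the decomposition has width 1, which upper-bounds the treewidth. Since G has at least one edge (e.g. 3–6), it is not an edgeless graph, so tw(G) ≥ 1. Hence tw(G) = 1 exactly.

Treewidth 1.
Bags: B1 = {3, 6}  B2 = {3, 4}  B3 = {4, 9}  B4 = {2, 6}  B5 = {1, 3}  B6 = {3, 8}  B7 = {3, 7}  B8 = {5, 9}
Tree: B1–B2, B2–B3, B1–B4, B2–B5, B1–B6, B6–B7, B3–B8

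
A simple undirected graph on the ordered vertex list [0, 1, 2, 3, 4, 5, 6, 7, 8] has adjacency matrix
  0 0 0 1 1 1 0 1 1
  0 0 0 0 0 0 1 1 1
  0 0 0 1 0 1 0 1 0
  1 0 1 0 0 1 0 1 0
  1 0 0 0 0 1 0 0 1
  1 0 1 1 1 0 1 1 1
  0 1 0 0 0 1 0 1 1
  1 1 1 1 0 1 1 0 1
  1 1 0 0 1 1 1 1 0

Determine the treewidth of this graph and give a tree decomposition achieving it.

Treewidth 3.
One optimal decomposition is:
Bags: B1 = {5, 6, 7, 8}  B2 = {0, 5, 7, 8}  B3 = {1, 6, 7, 8}  B4 = {0, 3, 5, 7}  B5 = {2, 3, 5, 7}  B6 = {0, 4, 5, 8}
Tree: B1–B2, B1–B3, B2–B4, B4–B5, B2–B6

The largest bag has 4 vertices, giving width 3; this decomposition certifies tw(G) ≤ 3. Conversely, {1, 6, 7, 8} is a clique of size 4, and the vertices of any clique must share a bag in every tree decomposition; so some bag has ≥ 4 vertices and tw(G) ≥ 3. Combining the bounds, tw(G) = 3.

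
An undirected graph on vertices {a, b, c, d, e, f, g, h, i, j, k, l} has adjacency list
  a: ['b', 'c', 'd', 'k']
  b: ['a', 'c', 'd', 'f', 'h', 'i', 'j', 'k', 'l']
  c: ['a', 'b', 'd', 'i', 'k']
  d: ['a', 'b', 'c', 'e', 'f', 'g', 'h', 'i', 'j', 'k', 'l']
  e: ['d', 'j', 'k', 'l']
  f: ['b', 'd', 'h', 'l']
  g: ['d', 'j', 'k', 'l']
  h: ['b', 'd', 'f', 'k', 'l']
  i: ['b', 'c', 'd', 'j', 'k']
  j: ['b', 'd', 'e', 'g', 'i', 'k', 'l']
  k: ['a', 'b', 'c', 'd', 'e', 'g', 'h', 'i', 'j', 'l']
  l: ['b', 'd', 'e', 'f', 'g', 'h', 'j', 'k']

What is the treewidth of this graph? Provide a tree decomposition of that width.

The largest bag has 5 vertices, giving width 4; this decomposition certifies tw(G) ≤ 4. For the lower bound, the 5 vertices {b, d, f, h, l} are pairwise adjacent, and any tree decomposition puts a clique entirely inside one bag — forcing width ≥ 4. Therefore the treewidth is 4.

Treewidth 4.
One optimal decomposition is:
Bags: B1 = {b, d, j, k, l}  B2 = {b, d, i, j, k}  B3 = {b, c, d, i, k}  B4 = {b, d, h, k, l}  B5 = {d, g, j, k, l}  B6 = {a, b, c, d, k}  B7 = {b, d, f, h, l}  B8 = {d, e, j, k, l}
Tree: B1–B2, B2–B3, B1–B4, B1–B5, B3–B6, B4–B7, B5–B8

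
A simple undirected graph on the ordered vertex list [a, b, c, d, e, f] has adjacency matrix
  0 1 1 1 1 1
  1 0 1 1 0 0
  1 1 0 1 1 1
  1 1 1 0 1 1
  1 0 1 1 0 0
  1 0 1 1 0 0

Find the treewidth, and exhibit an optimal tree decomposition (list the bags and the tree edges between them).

Each bag holds 4 vertices, so the decomposition has width 3, which upper-bounds the treewidth. For the lower bound, the 4 vertices {a, c, d, e} are pairwise adjacent, and any tree decomposition puts a clique entirely inside one bag — forcing width ≥ 3. Hence tw(G) = 3 exactly.

Treewidth 3.
One such decomposition:
Bags: B1 = {a, b, c, d}  B2 = {a, c, d, e}  B3 = {a, c, d, f}
Tree: B1–B2, B1–B3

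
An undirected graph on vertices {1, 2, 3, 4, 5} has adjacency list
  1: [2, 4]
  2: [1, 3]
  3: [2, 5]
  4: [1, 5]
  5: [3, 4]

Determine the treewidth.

2

A width-2 tree decomposition is:
Bags: B1 = {3, 4, 5}  B2 = {2, 3, 4}  B3 = {1, 2, 4}
Tree: B1–B2, B2–B3
The largest bag has 3 vertices, giving width 2; this decomposition certifies tw(G) ≤ 2. For the lower bound, G contains the cycle 4–5–3–2–1–4, so G is not a forest; only forests have treewidth ≤ 1, hence tw(G) ≥ 2. Hence tw(G) = 2 exactly.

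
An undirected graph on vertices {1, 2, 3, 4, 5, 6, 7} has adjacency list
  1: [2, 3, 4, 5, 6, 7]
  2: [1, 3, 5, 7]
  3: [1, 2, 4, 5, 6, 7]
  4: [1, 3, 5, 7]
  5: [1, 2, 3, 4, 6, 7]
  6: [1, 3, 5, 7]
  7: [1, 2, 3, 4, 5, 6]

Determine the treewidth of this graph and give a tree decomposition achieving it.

Each bag holds 5 vertices, so the decomposition has width 4, which upper-bounds the treewidth. For the lower bound, the 5 vertices {1, 2, 3, 5, 7} are pairwise adjacent, and any tree decomposition puts a clique entirely inside one bag — forcing width ≥ 4. Therefore the treewidth is 4.

Treewidth 4.
One such decomposition:
Bags: B1 = {1, 3, 4, 5, 7}  B2 = {1, 2, 3, 5, 7}  B3 = {1, 3, 5, 6, 7}
Tree: B1–B2, B2–B3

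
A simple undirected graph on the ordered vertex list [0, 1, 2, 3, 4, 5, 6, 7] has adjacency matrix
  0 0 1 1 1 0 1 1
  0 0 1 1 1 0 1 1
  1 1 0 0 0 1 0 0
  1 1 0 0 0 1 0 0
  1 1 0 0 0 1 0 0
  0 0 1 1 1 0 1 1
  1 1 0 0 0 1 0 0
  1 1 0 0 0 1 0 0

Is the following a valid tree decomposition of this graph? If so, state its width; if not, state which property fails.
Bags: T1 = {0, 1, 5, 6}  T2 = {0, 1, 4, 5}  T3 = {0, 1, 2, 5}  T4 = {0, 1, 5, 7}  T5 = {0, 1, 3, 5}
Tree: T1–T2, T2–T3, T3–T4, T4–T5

Yes; width 3.

Every vertex of G appears in some bag (union = {0, 1, 2, 3, 4, 5, 6, 7}); every edge is covered by a bag; and for each vertex v the set of bags containing v is connected in the bag tree. The decomposition is therefore valid. The largest bag has 4 vertices, so the width is 3.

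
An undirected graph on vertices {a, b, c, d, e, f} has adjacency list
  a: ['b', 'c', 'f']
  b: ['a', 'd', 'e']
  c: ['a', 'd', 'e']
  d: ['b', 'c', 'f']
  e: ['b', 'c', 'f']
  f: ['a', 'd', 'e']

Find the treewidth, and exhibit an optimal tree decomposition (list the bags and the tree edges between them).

Treewidth 3.
Bags: B1 = {b, c, d, f}  B2 = {b, c, e, f}  B3 = {a, b, c, f}
Tree: B1–B2, B2–B3

The largest bag has 4 vertices, giving width 3; this decomposition certifies tw(G) ≤ 3. For the lower bound: the 4 vertex sets {b,d}, {e,f}, {c}, {a} are disjoint, each induces a connected subgraph, and every pair is joined by at least one edge of G. Contracting each set to a single vertex therefore yields K_{4} as a minor, and since treewidth is minor-monotone, tw(G) ≥ tw(K_{4}) = 3. Hence tw(G) = 3 exactly.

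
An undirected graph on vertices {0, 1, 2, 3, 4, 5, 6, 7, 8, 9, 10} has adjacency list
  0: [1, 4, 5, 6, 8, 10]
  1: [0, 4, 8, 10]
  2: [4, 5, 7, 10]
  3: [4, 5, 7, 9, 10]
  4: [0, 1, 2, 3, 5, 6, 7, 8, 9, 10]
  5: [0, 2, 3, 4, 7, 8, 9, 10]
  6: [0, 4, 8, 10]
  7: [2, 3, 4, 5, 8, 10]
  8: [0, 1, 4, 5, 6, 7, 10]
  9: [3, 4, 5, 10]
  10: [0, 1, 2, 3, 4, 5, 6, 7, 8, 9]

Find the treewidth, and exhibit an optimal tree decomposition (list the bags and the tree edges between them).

The largest bag has 5 vertices, giving width 4; this decomposition certifies tw(G) ≤ 4. On the other hand G contains the 5-clique {0, 1, 4, 8, 10}. A clique must lie in a single bag of any decomposition, so no decomposition can have width below 4. Therefore the treewidth is 4.

Treewidth 4.
Bags: B1 = {4, 5, 7, 8, 10}  B2 = {0, 4, 5, 8, 10}  B3 = {3, 4, 5, 7, 10}  B4 = {0, 1, 4, 8, 10}  B5 = {3, 4, 5, 9, 10}  B6 = {0, 4, 6, 8, 10}  B7 = {2, 4, 5, 7, 10}
Tree: B1–B2, B1–B3, B2–B4, B3–B5, B2–B6, B3–B7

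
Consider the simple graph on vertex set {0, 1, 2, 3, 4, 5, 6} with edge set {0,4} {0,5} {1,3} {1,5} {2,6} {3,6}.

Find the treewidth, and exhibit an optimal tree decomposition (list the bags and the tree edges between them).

Each bag holds 2 vertices, so the decomposition has width 1, which upper-bounds the treewidth. Since G has at least one edge (e.g. 2–6), it is not an edgeless graph, so tw(G) ≥ 1. The upper and lower bounds meet at 1, so that is the treewidth.

Treewidth 1.
Bags: B1 = {2, 6}  B2 = {3, 6}  B3 = {1, 3}  B4 = {1, 5}  B5 = {0, 5}  B6 = {0, 4}
Tree: B1–B2, B2–B3, B3–B4, B4–B5, B5–B6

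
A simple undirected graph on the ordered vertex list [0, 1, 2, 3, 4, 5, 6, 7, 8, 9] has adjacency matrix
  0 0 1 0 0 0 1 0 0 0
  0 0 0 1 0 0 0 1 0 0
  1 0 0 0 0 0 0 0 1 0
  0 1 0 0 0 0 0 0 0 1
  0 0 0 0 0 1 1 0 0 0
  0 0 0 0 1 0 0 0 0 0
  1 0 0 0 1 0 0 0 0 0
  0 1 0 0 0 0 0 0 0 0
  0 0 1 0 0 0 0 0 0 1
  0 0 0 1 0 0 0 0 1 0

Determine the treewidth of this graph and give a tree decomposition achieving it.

The largest bag has 2 vertices, giving width 1; this decomposition certifies tw(G) ≤ 1. G has an edge, so its treewidth is at least 1. Combining the bounds, tw(G) = 1.

Treewidth 1.
One such decomposition:
Bags: B1 = {1, 7}  B2 = {1, 3}  B3 = {3, 9}  B4 = {8, 9}  B5 = {2, 8}  B6 = {0, 2}  B7 = {0, 6}  B8 = {4, 6}  B9 = {4, 5}
Tree: B1–B2, B2–B3, B3–B4, B4–B5, B5–B6, B6–B7, B7–B8, B8–B9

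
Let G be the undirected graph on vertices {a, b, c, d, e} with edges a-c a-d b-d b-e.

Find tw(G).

A width-1 tree decomposition is:
Bags: B1 = {b, e}  B2 = {b, d}  B3 = {a, d}  B4 = {a, c}
Tree: B1–B2, B2–B3, B3–B4
The largest bag has 2 vertices, giving width 1; this decomposition certifies tw(G) ≤ 1. G has an edge, so its treewidth is at least 1. Therefore the treewidth is 1.

1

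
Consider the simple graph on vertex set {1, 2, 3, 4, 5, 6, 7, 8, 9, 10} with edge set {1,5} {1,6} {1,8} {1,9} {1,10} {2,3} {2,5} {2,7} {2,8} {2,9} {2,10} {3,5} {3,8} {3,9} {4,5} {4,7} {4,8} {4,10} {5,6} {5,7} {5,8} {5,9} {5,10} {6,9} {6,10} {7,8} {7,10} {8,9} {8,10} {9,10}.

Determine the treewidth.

4

A width-4 tree decomposition is:
Bags: B1 = {2, 5, 7, 8, 10}  B2 = {4, 5, 7, 8, 10}  B3 = {2, 5, 8, 9, 10}  B4 = {1, 5, 8, 9, 10}  B5 = {2, 3, 5, 8, 9}  B6 = {1, 5, 6, 9, 10}
Tree: B1–B2, B1–B3, B3–B4, B3–B5, B4–B6
Each bag holds 5 vertices, so the decomposition has width 4, which upper-bounds the treewidth. For the lower bound, the 5 vertices {1, 5, 8, 9, 10} are pairwise adjacent, and any tree decomposition puts a clique entirely inside one bag — forcing width ≥ 4. The upper and lower bounds meet at 4, so that is the treewidth.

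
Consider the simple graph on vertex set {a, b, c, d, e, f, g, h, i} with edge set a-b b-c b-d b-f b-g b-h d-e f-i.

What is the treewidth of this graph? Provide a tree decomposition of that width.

Each bag holds 2 vertices, so the decomposition has width 1, which upper-bounds the treewidth. Any graph with an edge has treewidth ≥ 1, and G has the edge a–b. The upper and lower bounds meet at 1, so that is the treewidth.

Treewidth 1.
One optimal decomposition is:
Bags: B1 = {a, b}  B2 = {b, d}  B3 = {b, f}  B4 = {b, c}  B5 = {f, i}  B6 = {d, e}  B7 = {b, g}  B8 = {b, h}
Tree: B1–B2, B1–B3, B2–B4, B3–B5, B2–B6, B2–B7, B1–B8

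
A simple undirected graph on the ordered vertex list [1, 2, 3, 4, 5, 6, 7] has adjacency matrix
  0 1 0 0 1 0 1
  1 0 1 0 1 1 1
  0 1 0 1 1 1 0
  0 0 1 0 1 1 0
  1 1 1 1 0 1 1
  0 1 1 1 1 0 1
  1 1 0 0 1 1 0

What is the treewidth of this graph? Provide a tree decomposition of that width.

Treewidth 3.
One optimal decomposition is:
Bags: B1 = {1, 2, 5, 7}  B2 = {2, 5, 6, 7}  B3 = {2, 3, 5, 6}  B4 = {3, 4, 5, 6}
Tree: B1–B2, B2–B3, B3–B4

The largest bag has 4 vertices, giving width 3; this decomposition certifies tw(G) ≤ 3. For the lower bound, the 4 vertices {1, 2, 5, 7} are pairwise adjacent, and any tree decomposition puts a clique entirely inside one bag — forcing width ≥ 3. Therefore the treewidth is 3.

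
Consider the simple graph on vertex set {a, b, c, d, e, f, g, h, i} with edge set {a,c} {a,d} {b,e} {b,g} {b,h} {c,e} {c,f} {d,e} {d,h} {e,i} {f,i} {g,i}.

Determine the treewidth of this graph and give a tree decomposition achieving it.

Treewidth 3.
Bags: B1 = {a, c, f, i}  B2 = {a, c, e, i}  B3 = {a, d, e, i}  B4 = {d, e, g, i}  B5 = {b, d, e, g}  B6 = {b, d, g, h}
Tree: B1–B2, B2–B3, B3–B4, B4–B5, B5–B6

The largest bag has 4 vertices, giving width 3; this decomposition certifies tw(G) ≤ 3. For the lower bound: the 4 vertex sets {a,c,f}, {i}, {e}, {b,d,g,h} are disjoint, each induces a connected subgraph, and every pair is joined by at least one edge of G. Contracting each set to a single vertex therefore yields K_{4} as a minor, and since treewidth is minor-monotone, tw(G) ≥ tw(K_{4}) = 3. Therefore the treewidth is 3.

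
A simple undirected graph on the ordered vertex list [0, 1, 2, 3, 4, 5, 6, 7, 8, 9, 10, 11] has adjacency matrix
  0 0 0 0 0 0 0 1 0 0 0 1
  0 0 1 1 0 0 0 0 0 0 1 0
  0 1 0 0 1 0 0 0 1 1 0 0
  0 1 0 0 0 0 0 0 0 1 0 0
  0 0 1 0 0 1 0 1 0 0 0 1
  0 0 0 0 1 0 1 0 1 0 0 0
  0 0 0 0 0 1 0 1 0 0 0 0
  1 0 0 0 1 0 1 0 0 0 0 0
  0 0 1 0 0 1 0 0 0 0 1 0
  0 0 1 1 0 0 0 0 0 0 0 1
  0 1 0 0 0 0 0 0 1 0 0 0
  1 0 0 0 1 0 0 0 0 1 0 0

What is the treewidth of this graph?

3

A width-3 tree decomposition is:
Bags: B1 = {0, 6, 7, 11}  B2 = {4, 6, 7, 11}  B3 = {4, 5, 6, 11}  B4 = {4, 5, 9, 11}  B5 = {2, 4, 5, 9}  B6 = {2, 5, 8, 9}  B7 = {2, 3, 8, 9}  B8 = {1, 2, 3, 8}  B9 = {1, 3, 8, 10}
Tree: B1–B2, B2–B3, B3–B4, B4–B5, B5–B6, B6–B7, B7–B8, B8–B9
Every bag has size at most 4, so the width is 4 − 1 = 3 and tw(G) ≤ 3. For the lower bound: the 4 vertex sets {0,6,7}, {11}, {4}, {2,5,8,9} are disjoint, each induces a connected subgraph, and every pair is joined by at least one edge of G. Contracting each set to a single vertex therefore yields K_{4} as a minor, and since treewidth is minor-monotone, tw(G) ≥ tw(K_{4}) = 3. The upper and lower bounds meet at 3, so that is the treewidth.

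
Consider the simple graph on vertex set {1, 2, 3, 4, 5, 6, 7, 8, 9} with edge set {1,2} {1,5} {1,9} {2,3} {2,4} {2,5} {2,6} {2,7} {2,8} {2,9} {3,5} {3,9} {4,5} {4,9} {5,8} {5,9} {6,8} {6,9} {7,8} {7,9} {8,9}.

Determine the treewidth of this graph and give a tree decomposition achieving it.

The largest bag has 4 vertices, giving width 3; this decomposition certifies tw(G) ≤ 3. Conversely, {2, 5, 8, 9} is a clique of size 4, and the vertices of any clique must share a bag in every tree decomposition; so some bag has ≥ 4 vertices and tw(G) ≥ 3. The upper and lower bounds meet at 3, so that is the treewidth.

Treewidth 3.
One such decomposition:
Bags: B1 = {2, 5, 8, 9}  B2 = {2, 4, 5, 9}  B3 = {2, 6, 8, 9}  B4 = {2, 7, 8, 9}  B5 = {1, 2, 5, 9}  B6 = {2, 3, 5, 9}
Tree: B1–B2, B1–B3, B1–B4, B2–B5, B1–B6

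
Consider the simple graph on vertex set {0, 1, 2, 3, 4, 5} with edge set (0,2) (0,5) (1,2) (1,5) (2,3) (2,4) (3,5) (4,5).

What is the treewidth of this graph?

2

A width-2 tree decomposition is:
Bags: B1 = {2, 3, 5}  B2 = {1, 2, 5}  B3 = {0, 2, 5}  B4 = {2, 4, 5}
Tree: B1–B2, B2–B3, B3–B4
Each bag holds 3 vertices, so the decomposition has width 2, which upper-bounds the treewidth. For the lower bound, G contains the cycle 2–3–5–1–2, so G is not a forest; only forests have treewidth ≤ 1, hence tw(G) ≥ 2. The upper and lower bounds meet at 2, so that is the treewidth.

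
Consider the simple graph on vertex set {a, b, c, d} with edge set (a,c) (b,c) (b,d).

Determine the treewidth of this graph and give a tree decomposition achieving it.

The largest bag has 2 vertices, giving width 1; this decomposition certifies tw(G) ≤ 1. Any graph with an edge has treewidth ≥ 1, and G has the edge d–b. Combining the bounds, tw(G) = 1.

Treewidth 1.
One such decomposition:
Bags: B1 = {b, d}  B2 = {b, c}  B3 = {a, c}
Tree: B1–B2, B2–B3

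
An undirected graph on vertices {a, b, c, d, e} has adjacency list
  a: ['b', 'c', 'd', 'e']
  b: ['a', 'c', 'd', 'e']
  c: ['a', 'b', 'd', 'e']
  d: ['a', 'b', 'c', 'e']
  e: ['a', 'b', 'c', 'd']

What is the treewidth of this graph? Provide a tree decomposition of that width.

Treewidth 4.
One such decomposition:
Bags: B1 = {a, b, c, d, e}
Tree: (single bag)

With just one bag of size 5, the width is 5 − 1 = 4, so tw(G) ≤ 4. On the other hand G contains the 5-clique {a, b, c, d, e}. A clique must lie in a single bag of any decomposition, so no decomposition can have width below 4. Therefore the treewidth is 4.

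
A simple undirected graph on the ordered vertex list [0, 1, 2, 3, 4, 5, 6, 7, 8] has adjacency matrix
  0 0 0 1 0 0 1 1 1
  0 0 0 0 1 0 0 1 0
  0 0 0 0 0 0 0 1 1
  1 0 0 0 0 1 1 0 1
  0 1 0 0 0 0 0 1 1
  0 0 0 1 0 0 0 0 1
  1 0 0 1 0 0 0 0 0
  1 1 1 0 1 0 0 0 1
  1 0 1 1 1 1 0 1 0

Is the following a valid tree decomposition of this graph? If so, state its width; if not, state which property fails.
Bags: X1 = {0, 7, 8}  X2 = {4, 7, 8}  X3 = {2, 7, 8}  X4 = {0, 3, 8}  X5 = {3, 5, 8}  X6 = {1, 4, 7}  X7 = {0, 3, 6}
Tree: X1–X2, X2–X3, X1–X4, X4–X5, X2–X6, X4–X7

Yes; width 2.

Checking the three conditions: (i) the bags cover all of {0, 1, 2, 3, 4, 5, 6, 7, 8}; (ii) for each edge, some bag contains both endpoints; (iii) the bags containing any fixed vertex form a subtree. All hold, so the decomposition is valid with width 3 − 1 = 2.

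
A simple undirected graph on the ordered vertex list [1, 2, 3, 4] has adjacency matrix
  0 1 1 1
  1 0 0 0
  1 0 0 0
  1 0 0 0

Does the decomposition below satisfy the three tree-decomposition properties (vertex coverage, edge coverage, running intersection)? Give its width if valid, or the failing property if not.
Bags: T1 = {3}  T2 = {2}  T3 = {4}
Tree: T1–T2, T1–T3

A tree decomposition must satisfy three properties: every vertex lies in some bag; for every edge, both endpoints lie together in some bag; and for every vertex, the bags containing it form a connected subtree. Here vertex 1 appears in no bag, so the decomposition is invalid.

No — vertex 1 appears in no bag.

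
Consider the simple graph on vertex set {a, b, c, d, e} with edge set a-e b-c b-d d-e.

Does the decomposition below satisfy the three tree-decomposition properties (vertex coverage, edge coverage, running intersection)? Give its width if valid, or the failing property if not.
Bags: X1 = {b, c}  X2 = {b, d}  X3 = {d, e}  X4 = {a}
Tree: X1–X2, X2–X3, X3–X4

A tree decomposition must satisfy three properties: every vertex lies in some bag; for every edge, both endpoints lie together in some bag; and for every vertex, the bags containing it form a connected subtree. Here edge (e,a) lies in no bag, so the decomposition is invalid.

No — edge (e,a) lies in no bag.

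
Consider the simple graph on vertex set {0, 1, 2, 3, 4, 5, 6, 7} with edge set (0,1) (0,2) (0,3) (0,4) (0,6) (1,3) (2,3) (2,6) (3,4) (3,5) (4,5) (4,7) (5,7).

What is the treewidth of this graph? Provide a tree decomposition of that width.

The largest bag has 3 vertices, giving width 2; this decomposition certifies tw(G) ≤ 2. For the lower bound, the 3 vertices {0, 1, 3} are pairwise adjacent, and any tree decomposition puts a clique entirely inside one bag — forcing width ≥ 2. Therefore the treewidth is 2.

Treewidth 2.
One such decomposition:
Bags: B1 = {3, 4, 5}  B2 = {0, 3, 4}  B3 = {0, 1, 3}  B4 = {4, 5, 7}  B5 = {0, 2, 3}  B6 = {0, 2, 6}
Tree: B1–B2, B2–B3, B1–B4, B2–B5, B5–B6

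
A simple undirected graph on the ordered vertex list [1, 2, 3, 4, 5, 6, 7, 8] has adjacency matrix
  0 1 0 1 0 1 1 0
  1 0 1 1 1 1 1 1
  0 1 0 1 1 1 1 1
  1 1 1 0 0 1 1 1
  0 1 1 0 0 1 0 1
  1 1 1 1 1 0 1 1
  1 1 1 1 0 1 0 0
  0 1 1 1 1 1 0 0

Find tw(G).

4

A width-4 tree decomposition is:
Bags: B1 = {2, 3, 4, 6, 8}  B2 = {2, 3, 4, 6, 7}  B3 = {2, 3, 5, 6, 8}  B4 = {1, 2, 4, 6, 7}
Tree: B1–B2, B1–B3, B2–B4
Each bag holds 5 vertices, so the decomposition has width 4, which upper-bounds the treewidth. For the lower bound, the 5 vertices {1, 2, 4, 6, 7} are pairwise adjacent, and any tree decomposition puts a clique entirely inside one bag — forcing width ≥ 4. Hence tw(G) = 4 exactly.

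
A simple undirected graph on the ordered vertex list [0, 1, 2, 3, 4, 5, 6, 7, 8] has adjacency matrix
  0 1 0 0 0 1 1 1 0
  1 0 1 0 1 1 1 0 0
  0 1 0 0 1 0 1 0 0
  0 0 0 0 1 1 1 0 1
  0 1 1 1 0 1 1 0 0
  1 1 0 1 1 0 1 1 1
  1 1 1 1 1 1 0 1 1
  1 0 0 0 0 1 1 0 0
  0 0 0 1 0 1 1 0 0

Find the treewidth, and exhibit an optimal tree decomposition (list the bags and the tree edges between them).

Treewidth 3.
Bags: B1 = {1, 2, 4, 6}  B2 = {1, 4, 5, 6}  B3 = {3, 4, 5, 6}  B4 = {3, 5, 6, 8}  B5 = {0, 1, 5, 6}  B6 = {0, 5, 6, 7}
Tree: B1–B2, B2–B3, B3–B4, B2–B5, B5–B6

Every bag has size at most 4, so the width is 4 − 1 = 3 and tw(G) ≤ 3. On the other hand G contains the 4-clique {1, 2, 4, 6}. A clique must lie in a single bag of any decomposition, so no decomposition can have width below 3. The upper and lower bounds meet at 3, so that is the treewidth.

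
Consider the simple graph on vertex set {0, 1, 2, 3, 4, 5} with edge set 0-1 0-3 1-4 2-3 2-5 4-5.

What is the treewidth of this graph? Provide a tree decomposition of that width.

Treewidth 2.
One such decomposition:
Bags: B1 = {0, 1, 3}  B2 = {1, 2, 3}  B3 = {1, 2, 5}  B4 = {1, 4, 5}
Tree: B1–B2, B2–B3, B3–B4

Every bag has size at most 3, so the width is 3 − 1 = 2 and tw(G) ≤ 2. Since 1–0–3–2–5–4–1 is a cycle in G, G is not acyclic. Forests are exactly the graphs of treewidth ≤ 1, so tw(G) ≥ 2. Hence tw(G) = 2 exactly.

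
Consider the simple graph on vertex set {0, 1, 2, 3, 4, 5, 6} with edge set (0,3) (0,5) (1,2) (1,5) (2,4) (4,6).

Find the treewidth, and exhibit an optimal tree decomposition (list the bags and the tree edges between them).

Treewidth 1.
One such decomposition:
Bags: B1 = {0, 3}  B2 = {0, 5}  B3 = {1, 5}  B4 = {1, 2}  B5 = {2, 4}  B6 = {4, 6}
Tree: B1–B2, B2–B3, B3–B4, B4–B5, B5–B6

Each bag holds 2 vertices, so the decomposition has width 1, which upper-bounds the treewidth. Any graph with an edge has treewidth ≥ 1, and G has the edge 3–0. The upper and lower bounds meet at 1, so that is the treewidth.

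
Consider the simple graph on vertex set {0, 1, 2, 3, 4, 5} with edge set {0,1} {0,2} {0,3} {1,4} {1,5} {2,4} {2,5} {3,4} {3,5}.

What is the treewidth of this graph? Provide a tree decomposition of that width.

Every bag has size at most 4, so the width is 4 − 1 = 3 and tw(G) ≤ 3. For the lower bound: the 4 vertex sets {0,2}, {3,5}, {4}, {1} are disjoint, each induces a connected subgraph, and every pair is joined by at least one edge of G. Contracting each set to a single vertex therefore yields K_{4} as a minor, and since treewidth is minor-monotone, tw(G) ≥ tw(K_{4}) = 3. Hence tw(G) = 3 exactly.

Treewidth 3.
One such decomposition:
Bags: B1 = {0, 2, 4, 5}  B2 = {0, 3, 4, 5}  B3 = {0, 1, 4, 5}
Tree: B1–B2, B2–B3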